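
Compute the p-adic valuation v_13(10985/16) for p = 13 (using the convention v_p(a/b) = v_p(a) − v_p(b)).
v_13(10985/16) = 3

Factor powers of 13 from the numerator and denominator of the reduced fraction: 10985 = 13^3 · 5 and 16 = 13^0 · 16. Apply v_p(a/b) = v_p(a) − v_p(b): v_13(10985/16) = 3 − 0 = 3.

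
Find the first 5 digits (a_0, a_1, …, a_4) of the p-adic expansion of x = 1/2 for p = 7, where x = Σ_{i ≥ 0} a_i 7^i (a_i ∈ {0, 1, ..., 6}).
(a_0, …, a_4) = (4, 3, 3, 3, 3)

v_7(1/2) = 0 (numerator and denominator both coprime to 7), so x ∈ ℤ_7^×. Compute digits iteratively via a_i = x_i mod 7, x_{i+1} = (x_i − a_i)/7, with x_0 = x:
  x_0 = 1/2;  a_0 = 4;  x_1 = (x_0 − 4)/7 = -1/2
  x_1 = -1/2;  a_1 = 3;  x_2 = (x_1 − 3)/7 = -1/2
  x_2 = -1/2;  a_2 = 3;  x_3 = (x_2 − 3)/7 = -1/2
  x_3 = -1/2;  a_3 = 3;  x_4 = (x_3 − 3)/7 = -1/2
  x_4 = -1/2;  a_4 = 3;  x_5 = (x_4 − 3)/7 = -1/2
Digits: (4, 3, 3, 3, 3).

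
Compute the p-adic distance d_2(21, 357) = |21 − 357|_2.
d_2(21, 357) = 1/16

Step 1 — x − y = 21 − 357 = -336. Step 2 — v_2(-336) = 4 (factor: -336 = −(2^4 · 21); the sign does not affect v_p). Step 3 — |x − y|_2 = 2^{-4} = 1/16.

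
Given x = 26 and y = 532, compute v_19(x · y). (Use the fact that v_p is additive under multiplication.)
v_19(13832) = 1

v_p(x) = 0 (factor: 26 = 19^0 · 26); v_p(y) = 1 (factor: 532 = 19^1 · 28). Additivity: v_p(xy) = v_p(x) + v_p(y) = 0 + 1 = 1. (Direct check: xy = 13832 = 19^1 · (728).)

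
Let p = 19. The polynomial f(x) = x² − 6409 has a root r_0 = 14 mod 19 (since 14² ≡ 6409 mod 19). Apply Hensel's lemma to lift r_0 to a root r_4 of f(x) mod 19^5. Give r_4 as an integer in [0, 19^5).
r_4 = 1479240 (mod 2476099)

Hensel's recurrence: r_{i+1} = r_i − f(r_i)·(f′(r_i))^{-1} mod 19^{i+2}, with f′(x) = 2x. Iterate:
  r_0 = 14 (mod 19)
  r_1 = 223 (mod 361)
  r_2 = 4555 (mod 6859)
  r_3 = 45709 (mod 130321)
  r_4 = 1479240 (mod 2476099)
Final: r_4 = 1479240, and one checks f(r_4) ≡ 0 mod 19^5.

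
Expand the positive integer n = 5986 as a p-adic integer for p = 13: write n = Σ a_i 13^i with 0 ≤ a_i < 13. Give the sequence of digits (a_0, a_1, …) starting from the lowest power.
(a_0, a_1, …) = (6, 5, 9, 2)

Repeated division by 13 gives the digits low-to-high: 5986 = 6 + 5·13^1 + 9·13^2 + 2·13^3. Digit sequence: (6, 5, 9, 2).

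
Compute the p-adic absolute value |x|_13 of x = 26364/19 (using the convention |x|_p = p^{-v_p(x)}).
|26364/19|_13 = 1/2197

Step 1 — compute v_13(x) by factoring powers of 13 out of the numerator and denominator: v_13(26364/19) = 3. Step 2 — apply |x|_p = p^{-v_p(x)} = 13^{-3} = 1/2197.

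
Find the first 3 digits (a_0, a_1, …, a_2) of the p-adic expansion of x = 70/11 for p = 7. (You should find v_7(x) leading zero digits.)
(a_0, …, a_2) = (0, 6, 5)

v_7(70/11) = 1, so a_0 = ... = a_0 = 0. Factor out: x = 7^1 · u with u = 10/11 a unit in ℤ_7. Expand u iteratively via a_{v+i} = u_i mod 7, u_{i+1} = (u_i − a_{v+i})/7:
  u_0 = 10/11;  a_1 = 6;  u_1 = (u_0 − 6)/7 = -8/11
  u_1 = -8/11;  a_2 = 5;  u_2 = (u_1 − 5)/7 = -9/11
Digits: (0, 6, 5).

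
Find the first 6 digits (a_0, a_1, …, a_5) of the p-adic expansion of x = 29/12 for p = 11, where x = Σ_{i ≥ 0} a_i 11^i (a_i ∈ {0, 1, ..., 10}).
(a_0, …, a_5) = (7, 6, 4, 6, 4, 6)

v_11(29/12) = 0 (numerator and denominator both coprime to 11), so x ∈ ℤ_11^×. Compute digits iteratively via a_i = x_i mod 11, x_{i+1} = (x_i − a_i)/11, with x_0 = x:
  x_0 = 29/12;  a_0 = 7;  x_1 = (x_0 − 7)/11 = -5/12
  x_1 = -5/12;  a_1 = 6;  x_2 = (x_1 − 6)/11 = -7/12
  x_2 = -7/12;  a_2 = 4;  x_3 = (x_2 − 4)/11 = -5/12
  x_3 = -5/12;  a_3 = 6;  x_4 = (x_3 − 6)/11 = -7/12
  x_4 = -7/12;  a_4 = 4;  x_5 = (x_4 − 4)/11 = -5/12
  x_5 = -5/12;  a_5 = 6;  x_6 = (x_5 − 6)/11 = -7/12
Digits: (7, 6, 4, 6, 4, 6).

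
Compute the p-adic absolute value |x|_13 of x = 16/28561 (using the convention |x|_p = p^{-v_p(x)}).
|16/28561|_13 = 28561

Step 1 — compute v_13(x) by factoring powers of 13 out of the numerator and denominator: v_13(16/28561) = -4. Step 2 — apply |x|_p = p^{-v_p(x)} = 13^{4} = 28561.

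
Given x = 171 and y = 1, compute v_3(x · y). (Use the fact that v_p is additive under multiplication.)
v_3(171) = 2

v_p(x) = 2 (factor: 171 = 3^2 · 19); v_p(y) = 0 (factor: 1 = 3^0 · 1). Additivity: v_p(xy) = v_p(x) + v_p(y) = 2 + 0 = 2. (Direct check: xy = 171 = 3^2 · (19).)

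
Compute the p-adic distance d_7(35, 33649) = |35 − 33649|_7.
d_7(35, 33649) = 1/16807

Step 1 — x − y = 35 − 33649 = -33614. Step 2 — v_7(-33614) = 5 (factor: -33614 = −(7^5 · 2); the sign does not affect v_p). Step 3 — |x − y|_7 = 7^{-5} = 1/16807.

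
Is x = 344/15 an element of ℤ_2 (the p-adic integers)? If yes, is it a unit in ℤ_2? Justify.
x ∈ ℤ_2 but not a unit; v_2(x) = 3 > 0

ℤ_2 = {x ∈ ℚ_2 : v_2(x) ≥ 0} and ℤ_2^× = {x ∈ ℤ_2 : v_2(x) = 0}. Here v_2(344/15) = v_2(num) − v_2(den) = 3; compare against these criteria.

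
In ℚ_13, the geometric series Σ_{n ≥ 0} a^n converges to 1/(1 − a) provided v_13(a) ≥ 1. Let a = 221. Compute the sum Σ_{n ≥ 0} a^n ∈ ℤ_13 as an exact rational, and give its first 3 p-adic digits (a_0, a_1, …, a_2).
Σ a^n = 1/(1 − a) = -1/220;  first 3 digits = (1, 4, 4)

v_13(a) = 1 ≥ 1, so the series converges in ℤ_13 to 1/(1 − a) = 1/(1 − 221) = -1/220. Expand this rational in ℤ_13: compute digits iteratively via d_i = x_i mod 13, x_{i+1} = (x_i − d_i)/13. The first 3 digits are (1, 4, 4).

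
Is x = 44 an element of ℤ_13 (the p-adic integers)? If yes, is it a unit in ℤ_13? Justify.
x ∈ ℤ_13^× (unit); v_13(x) = 0

ℤ_13 = {x ∈ ℚ_13 : v_13(x) ≥ 0} and ℤ_13^× = {x ∈ ℤ_13 : v_13(x) = 0}. Here v_13(44) = v_13(num) − v_13(den) = 0; compare against these criteria.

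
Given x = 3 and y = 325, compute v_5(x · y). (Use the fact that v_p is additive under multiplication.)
v_5(975) = 2

v_p(x) = 0 (factor: 3 = 5^0 · 3); v_p(y) = 2 (factor: 325 = 5^2 · 13). Additivity: v_p(xy) = v_p(x) + v_p(y) = 0 + 2 = 2. (Direct check: xy = 975 = 5^2 · (39).)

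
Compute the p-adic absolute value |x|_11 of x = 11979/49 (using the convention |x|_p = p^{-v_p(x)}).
|11979/49|_11 = 1/1331

Step 1 — compute v_11(x) by factoring powers of 11 out of the numerator and denominator: v_11(11979/49) = 3. Step 2 — apply |x|_p = p^{-v_p(x)} = 11^{-3} = 1/1331.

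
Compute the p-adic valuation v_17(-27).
v_17(-27) = 0

v_17(n) is the largest exponent k such that 17^k divides n. Factor out: -27 = -17^0 · 27. (Sign doesn't affect v_p.) So v_17(-27) = 0.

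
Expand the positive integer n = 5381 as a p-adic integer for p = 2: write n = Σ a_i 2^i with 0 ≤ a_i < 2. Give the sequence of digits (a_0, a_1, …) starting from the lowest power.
(a_0, a_1, …) = (1, 0, 1, 0, 0, 0, 0, 0, 1, 0, 1, 0, 1)

Repeated division by 2 gives the digits low-to-high: 5381 = 1 + 1·2^2 + 1·2^8 + 1·2^10 + 1·2^12. Digit sequence: (1, 0, 1, 0, 0, 0, 0, 0, 1, 0, 1, 0, 1).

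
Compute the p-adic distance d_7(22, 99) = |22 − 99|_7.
d_7(22, 99) = 1/7

Step 1 — x − y = 22 − 99 = -77. Step 2 — v_7(-77) = 1 (factor: -77 = −(7^1 · 11); the sign does not affect v_p). Step 3 — |x − y|_7 = 7^{-1} = 1/7.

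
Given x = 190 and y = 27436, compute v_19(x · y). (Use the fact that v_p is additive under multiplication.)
v_19(5212840) = 4

v_p(x) = 1 (factor: 190 = 19^1 · 10); v_p(y) = 3 (factor: 27436 = 19^3 · 4). Additivity: v_p(xy) = v_p(x) + v_p(y) = 1 + 3 = 4. (Direct check: xy = 5212840 = 19^4 · (40).)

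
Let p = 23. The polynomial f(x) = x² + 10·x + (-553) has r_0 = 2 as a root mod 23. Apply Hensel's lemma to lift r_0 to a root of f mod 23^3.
r_2 = 2647 (mod 12167)

Hensel: r_{i+1} = r_i − f(r_i)·(f′(r_i))^{-1} mod 23^{i+2}, f′(x) = 2x + 10. Iterate:
  r_0 = 2 (mod 23)
  r_1 = 2 (mod 529)
  r_2 = 2647 (mod 12167)
Final: r = 2647 satisfies f(r) ≡ 0 mod 23^3.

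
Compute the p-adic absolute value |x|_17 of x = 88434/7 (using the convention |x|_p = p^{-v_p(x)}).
|88434/7|_17 = 1/4913

Step 1 — compute v_17(x) by factoring powers of 17 out of the numerator and denominator: v_17(88434/7) = 3. Step 2 — apply |x|_p = p^{-v_p(x)} = 17^{-3} = 1/4913.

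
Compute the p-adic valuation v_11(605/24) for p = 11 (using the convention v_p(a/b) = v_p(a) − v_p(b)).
v_11(605/24) = 2

Factor powers of 11 from the numerator and denominator of the reduced fraction: 605 = 11^2 · 5 and 24 = 11^0 · 24. Apply v_p(a/b) = v_p(a) − v_p(b): v_11(605/24) = 2 − 0 = 2.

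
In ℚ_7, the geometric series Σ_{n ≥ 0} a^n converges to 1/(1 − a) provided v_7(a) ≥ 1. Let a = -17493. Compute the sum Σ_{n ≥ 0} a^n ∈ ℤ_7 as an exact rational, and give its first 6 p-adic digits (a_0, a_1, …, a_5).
Σ a^n = 1/(1 − a) = 1/17494;  first 6 digits = (1, 0, 0, 5, 6, 5)

v_7(a) = 3 ≥ 1, so the series converges in ℤ_7 to 1/(1 − a) = 1/(1 − (-17493)) = 1/17494. Expand this rational in ℤ_7: compute digits iteratively via d_i = x_i mod 7, x_{i+1} = (x_i − d_i)/7. The first 6 digits are (1, 0, 0, 5, 6, 5).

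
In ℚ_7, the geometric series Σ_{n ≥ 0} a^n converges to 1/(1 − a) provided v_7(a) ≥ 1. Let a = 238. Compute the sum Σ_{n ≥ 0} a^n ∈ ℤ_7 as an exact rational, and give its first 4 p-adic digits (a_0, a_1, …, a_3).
Σ a^n = 1/(1 − a) = -1/237;  first 4 digits = (1, 6, 5, 3)

v_7(a) = 1 ≥ 1, so the series converges in ℤ_7 to 1/(1 − a) = 1/(1 − 238) = -1/237. Expand this rational in ℤ_7: compute digits iteratively via d_i = x_i mod 7, x_{i+1} = (x_i − d_i)/7. The first 4 digits are (1, 6, 5, 3).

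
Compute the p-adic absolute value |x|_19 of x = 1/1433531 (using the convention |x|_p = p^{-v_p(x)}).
|1/1433531|_19 = 130321

Step 1 — compute v_19(x) by factoring powers of 19 out of the numerator and denominator: v_19(1/1433531) = -4. Step 2 — apply |x|_p = p^{-v_p(x)} = 19^{4} = 130321.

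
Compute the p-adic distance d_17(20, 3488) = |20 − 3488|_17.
d_17(20, 3488) = 1/289

Step 1 — x − y = 20 − 3488 = -3468. Step 2 — v_17(-3468) = 2 (factor: -3468 = −(17^2 · 12); the sign does not affect v_p). Step 3 — |x − y|_17 = 17^{-2} = 1/289.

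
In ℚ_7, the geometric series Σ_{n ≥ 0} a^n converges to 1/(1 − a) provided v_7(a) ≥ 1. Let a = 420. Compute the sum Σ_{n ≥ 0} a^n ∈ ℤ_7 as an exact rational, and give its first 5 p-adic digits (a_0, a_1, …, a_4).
Σ a^n = 1/(1 − a) = -1/419;  first 5 digits = (1, 4, 3, 5, 1)

v_7(a) = 1 ≥ 1, so the series converges in ℤ_7 to 1/(1 − a) = 1/(1 − 420) = -1/419. Expand this rational in ℤ_7: compute digits iteratively via d_i = x_i mod 7, x_{i+1} = (x_i − d_i)/7. The first 5 digits are (1, 4, 3, 5, 1).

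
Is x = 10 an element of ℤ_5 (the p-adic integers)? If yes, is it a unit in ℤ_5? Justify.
x ∈ ℤ_5 but not a unit; v_5(x) = 1 > 0

ℤ_5 = {x ∈ ℚ_5 : v_5(x) ≥ 0} and ℤ_5^× = {x ∈ ℤ_5 : v_5(x) = 0}. Here v_5(10) = v_5(num) − v_5(den) = 1; compare against these criteria.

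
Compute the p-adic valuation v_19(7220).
v_19(7220) = 2

v_19(n) is the largest exponent k such that 19^k divides n. Factor out: 7220 = 19^2 · 20. (Sign doesn't affect v_p.) So v_19(7220) = 2.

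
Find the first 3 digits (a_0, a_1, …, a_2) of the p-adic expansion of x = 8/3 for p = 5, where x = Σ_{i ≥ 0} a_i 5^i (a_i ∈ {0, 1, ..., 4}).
(a_0, …, a_2) = (1, 2, 3)

v_5(8/3) = 0 (numerator and denominator both coprime to 5), so x ∈ ℤ_5^×. Compute digits iteratively via a_i = x_i mod 5, x_{i+1} = (x_i − a_i)/5, with x_0 = x:
  x_0 = 8/3;  a_0 = 1;  x_1 = (x_0 − 1)/5 = 1/3
  x_1 = 1/3;  a_1 = 2;  x_2 = (x_1 − 2)/5 = -1/3
  x_2 = -1/3;  a_2 = 3;  x_3 = (x_2 − 3)/5 = -2/3
Digits: (1, 2, 3).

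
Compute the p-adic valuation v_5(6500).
v_5(6500) = 3

v_5(n) is the largest exponent k such that 5^k divides n. Factor out: 6500 = 5^3 · 52. (Sign doesn't affect v_p.) So v_5(6500) = 3.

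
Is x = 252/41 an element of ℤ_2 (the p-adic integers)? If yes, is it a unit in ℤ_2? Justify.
x ∈ ℤ_2 but not a unit; v_2(x) = 2 > 0

ℤ_2 = {x ∈ ℚ_2 : v_2(x) ≥ 0} and ℤ_2^× = {x ∈ ℤ_2 : v_2(x) = 0}. Here v_2(252/41) = v_2(num) − v_2(den) = 2; compare against these criteria.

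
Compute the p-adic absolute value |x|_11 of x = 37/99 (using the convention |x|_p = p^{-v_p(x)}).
|37/99|_11 = 11

Step 1 — compute v_11(x) by factoring powers of 11 out of the numerator and denominator: v_11(37/99) = -1. Step 2 — apply |x|_p = p^{-v_p(x)} = 11^{1} = 11.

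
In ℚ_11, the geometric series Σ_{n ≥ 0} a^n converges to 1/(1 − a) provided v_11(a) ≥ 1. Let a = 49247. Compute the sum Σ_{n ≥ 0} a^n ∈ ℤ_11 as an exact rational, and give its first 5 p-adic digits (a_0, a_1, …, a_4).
Σ a^n = 1/(1 − a) = -1/49246;  first 5 digits = (1, 0, 0, 4, 3)

v_11(a) = 3 ≥ 1, so the series converges in ℤ_11 to 1/(1 − a) = 1/(1 − 49247) = -1/49246. Expand this rational in ℤ_11: compute digits iteratively via d_i = x_i mod 11, x_{i+1} = (x_i − d_i)/11. The first 5 digits are (1, 0, 0, 4, 3).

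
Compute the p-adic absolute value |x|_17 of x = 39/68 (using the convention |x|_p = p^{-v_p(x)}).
|39/68|_17 = 17

Step 1 — compute v_17(x) by factoring powers of 17 out of the numerator and denominator: v_17(39/68) = -1. Step 2 — apply |x|_p = p^{-v_p(x)} = 17^{1} = 17.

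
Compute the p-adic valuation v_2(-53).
v_2(-53) = 0

v_2(n) is the largest exponent k such that 2^k divides n. Factor out: -53 = -2^0 · 53. (Sign doesn't affect v_p.) So v_2(-53) = 0.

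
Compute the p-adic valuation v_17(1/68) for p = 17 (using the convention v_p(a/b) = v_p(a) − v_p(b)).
v_17(1/68) = -1

Factor powers of 17 from the numerator and denominator of the reduced fraction: 1 = 17^0 · 1 and 68 = 17^1 · 4. Apply v_p(a/b) = v_p(a) − v_p(b): v_17(1/68) = 0 − 1 = -1.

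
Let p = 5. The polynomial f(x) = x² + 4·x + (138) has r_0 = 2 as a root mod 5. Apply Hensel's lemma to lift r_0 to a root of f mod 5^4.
r_3 = 452 (mod 625)

Hensel: r_{i+1} = r_i − f(r_i)·(f′(r_i))^{-1} mod 5^{i+2}, f′(x) = 2x + 4. Iterate:
  r_0 = 2 (mod 5)
  r_1 = 2 (mod 25)
  r_2 = 77 (mod 125)
  r_3 = 452 (mod 625)
Final: r = 452 satisfies f(r) ≡ 0 mod 5^4.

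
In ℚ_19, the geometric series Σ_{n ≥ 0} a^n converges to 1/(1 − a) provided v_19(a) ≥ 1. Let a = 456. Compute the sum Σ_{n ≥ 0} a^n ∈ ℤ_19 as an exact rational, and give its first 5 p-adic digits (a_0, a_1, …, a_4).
Σ a^n = 1/(1 − a) = -1/455;  first 5 digits = (1, 5, 7, 3, 5)

v_19(a) = 1 ≥ 1, so the series converges in ℤ_19 to 1/(1 − a) = 1/(1 − 456) = -1/455. Expand this rational in ℤ_19: compute digits iteratively via d_i = x_i mod 19, x_{i+1} = (x_i − d_i)/19. The first 5 digits are (1, 5, 7, 3, 5).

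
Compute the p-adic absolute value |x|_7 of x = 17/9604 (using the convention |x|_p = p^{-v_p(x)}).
|17/9604|_7 = 2401

Step 1 — compute v_7(x) by factoring powers of 7 out of the numerator and denominator: v_7(17/9604) = -4. Step 2 — apply |x|_p = p^{-v_p(x)} = 7^{4} = 2401.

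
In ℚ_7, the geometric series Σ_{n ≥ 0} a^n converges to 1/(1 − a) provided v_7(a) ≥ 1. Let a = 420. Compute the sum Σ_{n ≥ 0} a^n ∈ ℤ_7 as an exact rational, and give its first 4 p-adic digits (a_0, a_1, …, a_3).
Σ a^n = 1/(1 − a) = -1/419;  first 4 digits = (1, 4, 3, 5)

v_7(a) = 1 ≥ 1, so the series converges in ℤ_7 to 1/(1 − a) = 1/(1 − 420) = -1/419. Expand this rational in ℤ_7: compute digits iteratively via d_i = x_i mod 7, x_{i+1} = (x_i − d_i)/7. The first 4 digits are (1, 4, 3, 5).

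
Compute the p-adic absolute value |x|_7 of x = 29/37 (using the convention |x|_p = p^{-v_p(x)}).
|29/37|_7 = 1

Step 1 — compute v_7(x) by factoring powers of 7 out of the numerator and denominator: v_7(29/37) = 0. Step 2 — apply |x|_p = p^{-v_p(x)} = 7^{0} = 1.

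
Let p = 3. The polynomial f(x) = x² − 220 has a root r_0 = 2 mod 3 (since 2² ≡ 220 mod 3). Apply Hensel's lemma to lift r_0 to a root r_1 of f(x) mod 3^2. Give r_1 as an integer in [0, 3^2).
r_1 = 2 (mod 9)

Hensel's recurrence: r_{i+1} = r_i − f(r_i)·(f′(r_i))^{-1} mod 3^{i+2}, with f′(x) = 2x. Iterate:
  r_0 = 2 (mod 3)
  r_1 = 2 (mod 9)
Final: r_1 = 2, and one checks f(r_1) ≡ 0 mod 3^2.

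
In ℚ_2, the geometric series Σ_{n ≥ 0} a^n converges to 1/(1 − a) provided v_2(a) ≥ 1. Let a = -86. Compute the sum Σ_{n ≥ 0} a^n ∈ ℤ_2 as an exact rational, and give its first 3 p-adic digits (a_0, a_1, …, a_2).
Σ a^n = 1/(1 − a) = 1/87;  first 3 digits = (1, 1, 1)

v_2(a) = 1 ≥ 1, so the series converges in ℤ_2 to 1/(1 − a) = 1/(1 − (-86)) = 1/87. Expand this rational in ℤ_2: compute digits iteratively via d_i = x_i mod 2, x_{i+1} = (x_i − d_i)/2. The first 3 digits are (1, 1, 1).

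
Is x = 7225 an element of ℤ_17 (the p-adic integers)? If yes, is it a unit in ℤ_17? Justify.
x ∈ ℤ_17 but not a unit; v_17(x) = 2 > 0

ℤ_17 = {x ∈ ℚ_17 : v_17(x) ≥ 0} and ℤ_17^× = {x ∈ ℤ_17 : v_17(x) = 0}. Here v_17(7225) = v_17(num) − v_17(den) = 2; compare against these criteria.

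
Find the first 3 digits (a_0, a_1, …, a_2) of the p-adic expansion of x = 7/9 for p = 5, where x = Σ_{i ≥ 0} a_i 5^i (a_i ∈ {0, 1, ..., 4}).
(a_0, …, a_2) = (3, 4, 3)

v_5(7/9) = 0 (numerator and denominator both coprime to 5), so x ∈ ℤ_5^×. Compute digits iteratively via a_i = x_i mod 5, x_{i+1} = (x_i − a_i)/5, with x_0 = x:
  x_0 = 7/9;  a_0 = 3;  x_1 = (x_0 − 3)/5 = -4/9
  x_1 = -4/9;  a_1 = 4;  x_2 = (x_1 − 4)/5 = -8/9
  x_2 = -8/9;  a_2 = 3;  x_3 = (x_2 − 3)/5 = -7/9
Digits: (3, 4, 3).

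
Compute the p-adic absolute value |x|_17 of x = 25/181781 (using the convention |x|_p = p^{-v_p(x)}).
|25/181781|_17 = 4913

Step 1 — compute v_17(x) by factoring powers of 17 out of the numerator and denominator: v_17(25/181781) = -3. Step 2 — apply |x|_p = p^{-v_p(x)} = 17^{3} = 4913.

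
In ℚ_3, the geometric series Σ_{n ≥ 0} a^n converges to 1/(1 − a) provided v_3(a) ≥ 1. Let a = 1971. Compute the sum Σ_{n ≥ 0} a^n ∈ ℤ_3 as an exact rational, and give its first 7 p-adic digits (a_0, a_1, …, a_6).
Σ a^n = 1/(1 − a) = -1/1970;  first 7 digits = (1, 0, 0, 1, 0, 2, 0)

v_3(a) = 3 ≥ 1, so the series converges in ℤ_3 to 1/(1 − a) = 1/(1 − 1971) = -1/1970. Expand this rational in ℤ_3: compute digits iteratively via d_i = x_i mod 3, x_{i+1} = (x_i − d_i)/3. The first 7 digits are (1, 0, 0, 1, 0, 2, 0).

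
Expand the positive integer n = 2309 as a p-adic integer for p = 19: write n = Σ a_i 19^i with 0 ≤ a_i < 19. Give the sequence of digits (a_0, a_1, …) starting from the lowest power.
(a_0, a_1, …) = (10, 7, 6)

Repeated division by 19 gives the digits low-to-high: 2309 = 10 + 7·19^1 + 6·19^2. Digit sequence: (10, 7, 6).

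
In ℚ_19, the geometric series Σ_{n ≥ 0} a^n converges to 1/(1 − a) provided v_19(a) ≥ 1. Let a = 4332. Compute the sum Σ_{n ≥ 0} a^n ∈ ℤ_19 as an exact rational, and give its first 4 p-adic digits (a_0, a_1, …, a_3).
Σ a^n = 1/(1 − a) = -1/4331;  first 4 digits = (1, 0, 12, 0)

v_19(a) = 2 ≥ 1, so the series converges in ℤ_19 to 1/(1 − a) = 1/(1 − 4332) = -1/4331. Expand this rational in ℤ_19: compute digits iteratively via d_i = x_i mod 19, x_{i+1} = (x_i − d_i)/19. The first 4 digits are (1, 0, 12, 0).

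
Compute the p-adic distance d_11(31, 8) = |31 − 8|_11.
d_11(31, 8) = 1

Step 1 — x − y = 31 − 8 = 23. Step 2 — v_11(23) = 0 (factor: 23 = (11^0 · 23); the sign does not affect v_p). Step 3 — |x − y|_11 = 11^{0} = 1.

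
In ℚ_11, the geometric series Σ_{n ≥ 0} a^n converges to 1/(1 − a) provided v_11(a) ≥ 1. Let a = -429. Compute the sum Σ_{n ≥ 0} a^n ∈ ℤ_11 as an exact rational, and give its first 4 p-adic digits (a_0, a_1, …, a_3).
Σ a^n = 1/(1 − a) = 1/430;  first 4 digits = (1, 5, 10, 9)

v_11(a) = 1 ≥ 1, so the series converges in ℤ_11 to 1/(1 − a) = 1/(1 − (-429)) = 1/430. Expand this rational in ℤ_11: compute digits iteratively via d_i = x_i mod 11, x_{i+1} = (x_i − d_i)/11. The first 4 digits are (1, 5, 10, 9).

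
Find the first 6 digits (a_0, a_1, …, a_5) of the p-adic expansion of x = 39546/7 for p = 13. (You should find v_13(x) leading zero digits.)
(a_0, …, a_5) = (0, 0, 0, 10, 5, 7)

v_13(39546/7) = 3, so a_0 = ... = a_2 = 0. Factor out: x = 13^3 · u with u = 18/7 a unit in ℤ_13. Expand u iteratively via a_{v+i} = u_i mod 13, u_{i+1} = (u_i − a_{v+i})/13:
  u_0 = 18/7;  a_3 = 10;  u_1 = (u_0 − 10)/13 = -4/7
  u_1 = -4/7;  a_4 = 5;  u_2 = (u_1 − 5)/13 = -3/7
  u_2 = -3/7;  a_5 = 7;  u_3 = (u_2 − 7)/13 = -4/7
Digits: (0, 0, 0, 10, 5, 7).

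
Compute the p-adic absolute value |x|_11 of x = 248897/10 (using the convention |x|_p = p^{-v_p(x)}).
|248897/10|_11 = 1/14641

Step 1 — compute v_11(x) by factoring powers of 11 out of the numerator and denominator: v_11(248897/10) = 4. Step 2 — apply |x|_p = p^{-v_p(x)} = 11^{-4} = 1/14641.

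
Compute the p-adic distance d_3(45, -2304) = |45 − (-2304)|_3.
d_3(45, -2304) = 1/81

Step 1 — x − y = 45 − (-2304) = 2349. Step 2 — v_3(2349) = 4 (factor: 2349 = (3^4 · 29); the sign does not affect v_p). Step 3 — |x − y|_3 = 3^{-4} = 1/81.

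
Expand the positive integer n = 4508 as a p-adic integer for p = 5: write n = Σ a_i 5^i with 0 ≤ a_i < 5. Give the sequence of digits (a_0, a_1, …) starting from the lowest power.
(a_0, a_1, …) = (3, 1, 0, 1, 2, 1)

Repeated division by 5 gives the digits low-to-high: 4508 = 3 + 1·5^1 + 1·5^3 + 2·5^4 + 1·5^5. Digit sequence: (3, 1, 0, 1, 2, 1).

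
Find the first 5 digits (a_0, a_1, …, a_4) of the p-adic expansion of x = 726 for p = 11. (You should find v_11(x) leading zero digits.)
(a_0, …, a_4) = (0, 0, 6, 0, 0)

v_11(726) = 2, so a_0 = ... = a_1 = 0. Factor out: x = 11^2 · u with u = 6 a unit in ℤ_11. Expand u iteratively via a_{v+i} = u_i mod 11, u_{i+1} = (u_i − a_{v+i})/11:
  u_0 = 6;  a_2 = 6;  u_1 = (u_0 − 6)/11 = 0
  u_1 = 0;  a_3 = 0;  u_2 = (u_1 − 0)/11 = 0
  u_2 = 0;  a_4 = 0;  u_3 = (u_2 − 0)/11 = 0
Digits: (0, 0, 6, 0, 0).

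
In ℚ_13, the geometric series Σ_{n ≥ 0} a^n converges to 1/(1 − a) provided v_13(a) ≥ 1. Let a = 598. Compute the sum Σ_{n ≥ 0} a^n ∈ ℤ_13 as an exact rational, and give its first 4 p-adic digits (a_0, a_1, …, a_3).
Σ a^n = 1/(1 − a) = -1/597;  first 4 digits = (1, 7, 0, 12)

v_13(a) = 1 ≥ 1, so the series converges in ℤ_13 to 1/(1 − a) = 1/(1 − 598) = -1/597. Expand this rational in ℤ_13: compute digits iteratively via d_i = x_i mod 13, x_{i+1} = (x_i − d_i)/13. The first 4 digits are (1, 7, 0, 12).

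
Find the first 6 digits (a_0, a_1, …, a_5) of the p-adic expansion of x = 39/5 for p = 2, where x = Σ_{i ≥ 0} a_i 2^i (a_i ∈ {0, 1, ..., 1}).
(a_0, …, a_5) = (1, 1, 0, 1, 1, 1)

v_2(39/5) = 0 (numerator and denominator both coprime to 2), so x ∈ ℤ_2^×. Compute digits iteratively via a_i = x_i mod 2, x_{i+1} = (x_i − a_i)/2, with x_0 = x:
  x_0 = 39/5;  a_0 = 1;  x_1 = (x_0 − 1)/2 = 17/5
  x_1 = 17/5;  a_1 = 1;  x_2 = (x_1 − 1)/2 = 6/5
  x_2 = 6/5;  a_2 = 0;  x_3 = (x_2 − 0)/2 = 3/5
  x_3 = 3/5;  a_3 = 1;  x_4 = (x_3 − 1)/2 = -1/5
  x_4 = -1/5;  a_4 = 1;  x_5 = (x_4 − 1)/2 = -3/5
  x_5 = -3/5;  a_5 = 1;  x_6 = (x_5 − 1)/2 = -4/5
Digits: (1, 1, 0, 1, 1, 1).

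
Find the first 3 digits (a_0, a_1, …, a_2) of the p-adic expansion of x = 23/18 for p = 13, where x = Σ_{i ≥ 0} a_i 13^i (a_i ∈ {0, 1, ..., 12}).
(a_0, …, a_2) = (2, 5, 9)

v_13(23/18) = 0 (numerator and denominator both coprime to 13), so x ∈ ℤ_13^×. Compute digits iteratively via a_i = x_i mod 13, x_{i+1} = (x_i − a_i)/13, with x_0 = x:
  x_0 = 23/18;  a_0 = 2;  x_1 = (x_0 − 2)/13 = -1/18
  x_1 = -1/18;  a_1 = 5;  x_2 = (x_1 − 5)/13 = -7/18
  x_2 = -7/18;  a_2 = 9;  x_3 = (x_2 − 9)/13 = -13/18
Digits: (2, 5, 9).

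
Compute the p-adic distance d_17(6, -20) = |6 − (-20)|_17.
d_17(6, -20) = 1

Step 1 — x − y = 6 − (-20) = 26. Step 2 — v_17(26) = 0 (factor: 26 = (17^0 · 26); the sign does not affect v_p). Step 3 — |x − y|_17 = 17^{0} = 1.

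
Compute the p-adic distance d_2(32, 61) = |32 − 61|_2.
d_2(32, 61) = 1

Step 1 — x − y = 32 − 61 = -29. Step 2 — v_2(-29) = 0 (factor: -29 = −(2^0 · 29); the sign does not affect v_p). Step 3 — |x − y|_2 = 2^{0} = 1.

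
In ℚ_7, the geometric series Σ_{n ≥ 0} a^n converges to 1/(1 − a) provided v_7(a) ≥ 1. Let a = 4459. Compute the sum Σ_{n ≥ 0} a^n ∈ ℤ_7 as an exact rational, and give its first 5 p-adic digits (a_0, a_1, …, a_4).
Σ a^n = 1/(1 − a) = -1/4458;  first 5 digits = (1, 0, 0, 6, 1)

v_7(a) = 3 ≥ 1, so the series converges in ℤ_7 to 1/(1 − a) = 1/(1 − 4459) = -1/4458. Expand this rational in ℤ_7: compute digits iteratively via d_i = x_i mod 7, x_{i+1} = (x_i − d_i)/7. The first 5 digits are (1, 0, 0, 6, 1).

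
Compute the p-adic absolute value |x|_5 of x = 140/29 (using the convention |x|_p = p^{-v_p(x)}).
|140/29|_5 = 1/5

Step 1 — compute v_5(x) by factoring powers of 5 out of the numerator and denominator: v_5(140/29) = 1. Step 2 — apply |x|_p = p^{-v_p(x)} = 5^{-1} = 1/5.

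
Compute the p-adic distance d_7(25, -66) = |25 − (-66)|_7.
d_7(25, -66) = 1/7

Step 1 — x − y = 25 − (-66) = 91. Step 2 — v_7(91) = 1 (factor: 91 = (7^1 · 13); the sign does not affect v_p). Step 3 — |x − y|_7 = 7^{-1} = 1/7.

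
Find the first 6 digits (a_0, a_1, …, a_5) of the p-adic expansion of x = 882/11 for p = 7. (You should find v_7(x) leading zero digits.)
(a_0, …, a_5) = (0, 0, 1, 2, 1, 3)

v_7(882/11) = 2, so a_0 = ... = a_1 = 0. Factor out: x = 7^2 · u with u = 18/11 a unit in ℤ_7. Expand u iteratively via a_{v+i} = u_i mod 7, u_{i+1} = (u_i − a_{v+i})/7:
  u_0 = 18/11;  a_2 = 1;  u_1 = (u_0 − 1)/7 = 1/11
  u_1 = 1/11;  a_3 = 2;  u_2 = (u_1 − 2)/7 = -3/11
  u_2 = -3/11;  a_4 = 1;  u_3 = (u_2 − 1)/7 = -2/11
  u_3 = -2/11;  a_5 = 3;  u_4 = (u_3 − 3)/7 = -5/11
Digits: (0, 0, 1, 2, 1, 3).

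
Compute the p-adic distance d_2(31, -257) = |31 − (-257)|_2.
d_2(31, -257) = 1/32

Step 1 — x − y = 31 − (-257) = 288. Step 2 — v_2(288) = 5 (factor: 288 = (2^5 · 9); the sign does not affect v_p). Step 3 — |x − y|_2 = 2^{-5} = 1/32.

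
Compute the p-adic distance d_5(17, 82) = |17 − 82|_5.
d_5(17, 82) = 1/5

Step 1 — x − y = 17 − 82 = -65. Step 2 — v_5(-65) = 1 (factor: -65 = −(5^1 · 13); the sign does not affect v_p). Step 3 — |x − y|_5 = 5^{-1} = 1/5.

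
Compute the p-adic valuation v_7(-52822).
v_7(-52822) = 4

v_7(n) is the largest exponent k such that 7^k divides n. Factor out: -52822 = -7^4 · 22. (Sign doesn't affect v_p.) So v_7(-52822) = 4.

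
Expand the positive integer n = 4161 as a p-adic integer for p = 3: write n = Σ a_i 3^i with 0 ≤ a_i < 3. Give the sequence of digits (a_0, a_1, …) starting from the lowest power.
(a_0, a_1, …) = (0, 1, 0, 1, 0, 2, 2, 1)

Repeated division by 3 gives the digits low-to-high: 4161 = 1·3^1 + 1·3^3 + 2·3^5 + 2·3^6 + 1·3^7. Digit sequence: (0, 1, 0, 1, 0, 2, 2, 1).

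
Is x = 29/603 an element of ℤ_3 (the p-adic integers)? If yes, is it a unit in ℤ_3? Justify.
x ∉ ℤ_3 (v_3(x) = -2 < 0)

ℤ_3 = {x ∈ ℚ_3 : v_3(x) ≥ 0} and ℤ_3^× = {x ∈ ℤ_3 : v_3(x) = 0}. Here v_3(29/603) = v_3(num) − v_3(den) = -2; compare against these criteria.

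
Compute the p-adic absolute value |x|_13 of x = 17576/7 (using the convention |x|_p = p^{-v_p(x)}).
|17576/7|_13 = 1/2197

Step 1 — compute v_13(x) by factoring powers of 13 out of the numerator and denominator: v_13(17576/7) = 3. Step 2 — apply |x|_p = p^{-v_p(x)} = 13^{-3} = 1/2197.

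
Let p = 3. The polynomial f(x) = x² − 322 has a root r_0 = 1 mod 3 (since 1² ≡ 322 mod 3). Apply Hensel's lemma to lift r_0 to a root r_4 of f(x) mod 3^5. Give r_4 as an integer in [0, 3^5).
r_4 = 184 (mod 243)

Hensel's recurrence: r_{i+1} = r_i − f(r_i)·(f′(r_i))^{-1} mod 3^{i+2}, with f′(x) = 2x. Iterate:
  r_0 = 1 (mod 3)
  r_1 = 4 (mod 9)
  r_2 = 22 (mod 27)
  r_3 = 22 (mod 81)
  r_4 = 184 (mod 243)
Final: r_4 = 184, and one checks f(r_4) ≡ 0 mod 3^5.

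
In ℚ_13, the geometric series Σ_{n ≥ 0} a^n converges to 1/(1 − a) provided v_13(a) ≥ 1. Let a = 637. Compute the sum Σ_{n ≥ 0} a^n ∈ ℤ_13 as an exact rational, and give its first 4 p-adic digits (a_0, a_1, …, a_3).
Σ a^n = 1/(1 − a) = -1/636;  first 4 digits = (1, 10, 12, 1)

v_13(a) = 1 ≥ 1, so the series converges in ℤ_13 to 1/(1 − a) = 1/(1 − 637) = -1/636. Expand this rational in ℤ_13: compute digits iteratively via d_i = x_i mod 13, x_{i+1} = (x_i − d_i)/13. The first 4 digits are (1, 10, 12, 1).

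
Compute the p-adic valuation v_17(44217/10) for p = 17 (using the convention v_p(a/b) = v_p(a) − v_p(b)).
v_17(44217/10) = 3

Factor powers of 17 from the numerator and denominator of the reduced fraction: 44217 = 17^3 · 9 and 10 = 17^0 · 10. Apply v_p(a/b) = v_p(a) − v_p(b): v_17(44217/10) = 3 − 0 = 3.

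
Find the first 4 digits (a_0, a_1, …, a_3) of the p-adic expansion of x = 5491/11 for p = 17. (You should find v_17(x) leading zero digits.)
(a_0, …, a_3) = (0, 0, 11, 1)

v_17(5491/11) = 2, so a_0 = ... = a_1 = 0. Factor out: x = 17^2 · u with u = 19/11 a unit in ℤ_17. Expand u iteratively via a_{v+i} = u_i mod 17, u_{i+1} = (u_i − a_{v+i})/17:
  u_0 = 19/11;  a_2 = 11;  u_1 = (u_0 − 11)/17 = -6/11
  u_1 = -6/11;  a_3 = 1;  u_2 = (u_1 − 1)/17 = -1/11
Digits: (0, 0, 11, 1).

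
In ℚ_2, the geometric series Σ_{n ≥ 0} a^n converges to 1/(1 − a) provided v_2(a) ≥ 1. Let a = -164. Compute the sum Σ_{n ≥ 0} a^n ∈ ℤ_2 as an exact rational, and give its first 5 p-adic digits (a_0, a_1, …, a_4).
Σ a^n = 1/(1 − a) = 1/165;  first 5 digits = (1, 0, 1, 1, 0)

v_2(a) = 2 ≥ 1, so the series converges in ℤ_2 to 1/(1 − a) = 1/(1 − (-164)) = 1/165. Expand this rational in ℤ_2: compute digits iteratively via d_i = x_i mod 2, x_{i+1} = (x_i − d_i)/2. The first 5 digits are (1, 0, 1, 1, 0).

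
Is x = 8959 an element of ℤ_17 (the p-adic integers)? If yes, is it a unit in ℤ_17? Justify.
x ∈ ℤ_17 but not a unit; v_17(x) = 2 > 0

ℤ_17 = {x ∈ ℚ_17 : v_17(x) ≥ 0} and ℤ_17^× = {x ∈ ℤ_17 : v_17(x) = 0}. Here v_17(8959) = v_17(num) − v_17(den) = 2; compare against these criteria.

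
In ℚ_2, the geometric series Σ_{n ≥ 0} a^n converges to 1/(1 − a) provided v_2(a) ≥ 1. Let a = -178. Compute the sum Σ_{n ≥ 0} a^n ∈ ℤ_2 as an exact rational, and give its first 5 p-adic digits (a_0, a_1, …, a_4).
Σ a^n = 1/(1 − a) = 1/179;  first 5 digits = (1, 1, 0, 1, 1)

v_2(a) = 1 ≥ 1, so the series converges in ℤ_2 to 1/(1 − a) = 1/(1 − (-178)) = 1/179. Expand this rational in ℤ_2: compute digits iteratively via d_i = x_i mod 2, x_{i+1} = (x_i − d_i)/2. The first 5 digits are (1, 1, 0, 1, 1).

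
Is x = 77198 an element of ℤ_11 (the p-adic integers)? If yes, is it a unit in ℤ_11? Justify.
x ∈ ℤ_11 but not a unit; v_11(x) = 3 > 0

ℤ_11 = {x ∈ ℚ_11 : v_11(x) ≥ 0} and ℤ_11^× = {x ∈ ℤ_11 : v_11(x) = 0}. Here v_11(77198) = v_11(num) − v_11(den) = 3; compare against these criteria.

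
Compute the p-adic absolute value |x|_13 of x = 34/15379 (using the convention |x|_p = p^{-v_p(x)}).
|34/15379|_13 = 2197

Step 1 — compute v_13(x) by factoring powers of 13 out of the numerator and denominator: v_13(34/15379) = -3. Step 2 — apply |x|_p = p^{-v_p(x)} = 13^{3} = 2197.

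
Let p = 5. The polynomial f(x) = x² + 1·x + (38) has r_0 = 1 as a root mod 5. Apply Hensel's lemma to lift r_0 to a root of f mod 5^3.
r_2 = 21 (mod 125)

Hensel: r_{i+1} = r_i − f(r_i)·(f′(r_i))^{-1} mod 5^{i+2}, f′(x) = 2x + 1. Iterate:
  r_0 = 1 (mod 5)
  r_1 = 21 (mod 25)
  r_2 = 21 (mod 125)
Final: r = 21 satisfies f(r) ≡ 0 mod 5^3.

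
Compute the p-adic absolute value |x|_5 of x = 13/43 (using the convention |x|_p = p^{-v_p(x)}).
|13/43|_5 = 1

Step 1 — compute v_5(x) by factoring powers of 5 out of the numerator and denominator: v_5(13/43) = 0. Step 2 — apply |x|_p = p^{-v_p(x)} = 5^{0} = 1.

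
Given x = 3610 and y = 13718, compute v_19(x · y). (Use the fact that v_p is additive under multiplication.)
v_19(49521980) = 5

v_p(x) = 2 (factor: 3610 = 19^2 · 10); v_p(y) = 3 (factor: 13718 = 19^3 · 2). Additivity: v_p(xy) = v_p(x) + v_p(y) = 2 + 3 = 5. (Direct check: xy = 49521980 = 19^5 · (20).)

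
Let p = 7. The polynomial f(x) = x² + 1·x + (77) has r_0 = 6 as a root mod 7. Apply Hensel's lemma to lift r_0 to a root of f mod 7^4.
r_3 = 1889 (mod 2401)

Hensel: r_{i+1} = r_i − f(r_i)·(f′(r_i))^{-1} mod 7^{i+2}, f′(x) = 2x + 1. Iterate:
  r_0 = 6 (mod 7)
  r_1 = 27 (mod 49)
  r_2 = 174 (mod 343)
  r_3 = 1889 (mod 2401)
Final: r = 1889 satisfies f(r) ≡ 0 mod 7^4.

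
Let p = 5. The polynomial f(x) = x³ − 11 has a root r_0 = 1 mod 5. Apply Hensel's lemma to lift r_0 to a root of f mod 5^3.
r_2 = 21 (mod 125)

Hensel: r_{i+1} = r_i − f(r_i)/f′(r_i) mod 5^{i+2}, where f′(x) = 3x². Iterate:
  r_0 = 1 (mod 5)
  r_1 = 21 (mod 25)
  r_2 = 21 (mod 125)
Final: r = 21 with f(r) ≡ 0 mod 5^3.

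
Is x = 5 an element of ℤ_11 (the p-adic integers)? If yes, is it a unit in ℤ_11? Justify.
x ∈ ℤ_11^× (unit); v_11(x) = 0

ℤ_11 = {x ∈ ℚ_11 : v_11(x) ≥ 0} and ℤ_11^× = {x ∈ ℤ_11 : v_11(x) = 0}. Here v_11(5) = v_11(num) − v_11(den) = 0; compare against these criteria.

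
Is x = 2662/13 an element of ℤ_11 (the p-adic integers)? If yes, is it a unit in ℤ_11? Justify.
x ∈ ℤ_11 but not a unit; v_11(x) = 3 > 0

ℤ_11 = {x ∈ ℚ_11 : v_11(x) ≥ 0} and ℤ_11^× = {x ∈ ℤ_11 : v_11(x) = 0}. Here v_11(2662/13) = v_11(num) − v_11(den) = 3; compare against these criteria.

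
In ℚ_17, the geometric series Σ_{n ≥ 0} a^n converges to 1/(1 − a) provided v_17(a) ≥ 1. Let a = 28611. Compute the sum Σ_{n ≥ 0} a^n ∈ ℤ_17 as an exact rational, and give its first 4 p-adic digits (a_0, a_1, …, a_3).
Σ a^n = 1/(1 − a) = -1/28610;  first 4 digits = (1, 0, 14, 5)

v_17(a) = 2 ≥ 1, so the series converges in ℤ_17 to 1/(1 − a) = 1/(1 − 28611) = -1/28610. Expand this rational in ℤ_17: compute digits iteratively via d_i = x_i mod 17, x_{i+1} = (x_i − d_i)/17. The first 4 digits are (1, 0, 14, 5).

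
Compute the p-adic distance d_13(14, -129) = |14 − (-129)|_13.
d_13(14, -129) = 1/13

Step 1 — x − y = 14 − (-129) = 143. Step 2 — v_13(143) = 1 (factor: 143 = (13^1 · 11); the sign does not affect v_p). Step 3 — |x − y|_13 = 13^{-1} = 1/13.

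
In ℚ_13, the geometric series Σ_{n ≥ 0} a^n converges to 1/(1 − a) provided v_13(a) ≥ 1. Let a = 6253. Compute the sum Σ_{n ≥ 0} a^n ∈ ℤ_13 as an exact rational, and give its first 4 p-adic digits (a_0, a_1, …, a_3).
Σ a^n = 1/(1 − a) = -1/6252;  first 4 digits = (1, 0, 11, 2)

v_13(a) = 2 ≥ 1, so the series converges in ℤ_13 to 1/(1 − a) = 1/(1 − 6253) = -1/6252. Expand this rational in ℤ_13: compute digits iteratively via d_i = x_i mod 13, x_{i+1} = (x_i − d_i)/13. The first 4 digits are (1, 0, 11, 2).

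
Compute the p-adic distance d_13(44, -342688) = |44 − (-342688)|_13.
d_13(44, -342688) = 1/28561

Step 1 — x − y = 44 − (-342688) = 342732. Step 2 — v_13(342732) = 4 (factor: 342732 = (13^4 · 12); the sign does not affect v_p). Step 3 — |x − y|_13 = 13^{-4} = 1/28561.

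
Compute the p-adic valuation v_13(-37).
v_13(-37) = 0

v_13(n) is the largest exponent k such that 13^k divides n. Factor out: -37 = -13^0 · 37. (Sign doesn't affect v_p.) So v_13(-37) = 0.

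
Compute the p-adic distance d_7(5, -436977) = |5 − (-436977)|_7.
d_7(5, -436977) = 1/16807

Step 1 — x − y = 5 − (-436977) = 436982. Step 2 — v_7(436982) = 5 (factor: 436982 = (7^5 · 26); the sign does not affect v_p). Step 3 — |x − y|_7 = 7^{-5} = 1/16807.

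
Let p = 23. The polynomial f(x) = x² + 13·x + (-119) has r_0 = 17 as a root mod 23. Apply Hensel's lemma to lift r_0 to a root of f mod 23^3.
r_2 = 10735 (mod 12167)

Hensel: r_{i+1} = r_i − f(r_i)·(f′(r_i))^{-1} mod 23^{i+2}, f′(x) = 2x + 13. Iterate:
  r_0 = 17 (mod 23)
  r_1 = 155 (mod 529)
  r_2 = 10735 (mod 12167)
Final: r = 10735 satisfies f(r) ≡ 0 mod 23^3.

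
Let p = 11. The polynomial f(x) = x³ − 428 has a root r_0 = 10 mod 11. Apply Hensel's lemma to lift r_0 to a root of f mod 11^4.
r_3 = 13936 (mod 14641)

Hensel: r_{i+1} = r_i − f(r_i)/f′(r_i) mod 11^{i+2}, where f′(x) = 3x². Iterate:
  r_0 = 10 (mod 11)
  r_1 = 21 (mod 121)
  r_2 = 626 (mod 1331)
  r_3 = 13936 (mod 14641)
Final: r = 13936 with f(r) ≡ 0 mod 11^4.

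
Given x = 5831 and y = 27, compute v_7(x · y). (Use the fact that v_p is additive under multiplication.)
v_7(157437) = 3

v_p(x) = 3 (factor: 5831 = 7^3 · 17); v_p(y) = 0 (factor: 27 = 7^0 · 27). Additivity: v_p(xy) = v_p(x) + v_p(y) = 3 + 0 = 3. (Direct check: xy = 157437 = 7^3 · (459).)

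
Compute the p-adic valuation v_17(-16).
v_17(-16) = 0

v_17(n) is the largest exponent k such that 17^k divides n. Factor out: -16 = -17^0 · 16. (Sign doesn't affect v_p.) So v_17(-16) = 0.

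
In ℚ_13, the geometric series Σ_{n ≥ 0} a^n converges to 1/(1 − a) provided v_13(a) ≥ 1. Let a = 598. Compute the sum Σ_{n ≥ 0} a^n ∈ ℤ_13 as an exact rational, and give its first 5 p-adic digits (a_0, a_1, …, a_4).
Σ a^n = 1/(1 − a) = -1/597;  first 5 digits = (1, 7, 0, 12, 7)

v_13(a) = 1 ≥ 1, so the series converges in ℤ_13 to 1/(1 − a) = 1/(1 − 598) = -1/597. Expand this rational in ℤ_13: compute digits iteratively via d_i = x_i mod 13, x_{i+1} = (x_i − d_i)/13. The first 5 digits are (1, 7, 0, 12, 7).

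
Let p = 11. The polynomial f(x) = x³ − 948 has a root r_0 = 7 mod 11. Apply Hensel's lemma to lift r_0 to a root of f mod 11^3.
r_2 = 491 (mod 1331)

Hensel: r_{i+1} = r_i − f(r_i)/f′(r_i) mod 11^{i+2}, where f′(x) = 3x². Iterate:
  r_0 = 7 (mod 11)
  r_1 = 7 (mod 121)
  r_2 = 491 (mod 1331)
Final: r = 491 with f(r) ≡ 0 mod 11^3.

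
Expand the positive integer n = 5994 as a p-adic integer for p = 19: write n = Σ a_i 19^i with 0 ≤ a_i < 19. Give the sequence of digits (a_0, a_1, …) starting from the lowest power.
(a_0, a_1, …) = (9, 11, 16)

Repeated division by 19 gives the digits low-to-high: 5994 = 9 + 11·19^1 + 16·19^2. Digit sequence: (9, 11, 16).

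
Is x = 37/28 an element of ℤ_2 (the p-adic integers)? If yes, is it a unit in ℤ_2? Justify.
x ∉ ℤ_2 (v_2(x) = -2 < 0)

ℤ_2 = {x ∈ ℚ_2 : v_2(x) ≥ 0} and ℤ_2^× = {x ∈ ℤ_2 : v_2(x) = 0}. Here v_2(37/28) = v_2(num) − v_2(den) = -2; compare against these criteria.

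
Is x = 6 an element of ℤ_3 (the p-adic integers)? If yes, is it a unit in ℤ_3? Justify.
x ∈ ℤ_3 but not a unit; v_3(x) = 1 > 0

ℤ_3 = {x ∈ ℚ_3 : v_3(x) ≥ 0} and ℤ_3^× = {x ∈ ℤ_3 : v_3(x) = 0}. Here v_3(6) = v_3(num) − v_3(den) = 1; compare against these criteria.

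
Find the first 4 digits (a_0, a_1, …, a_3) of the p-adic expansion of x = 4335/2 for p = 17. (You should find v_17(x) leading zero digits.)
(a_0, …, a_3) = (0, 0, 16, 8)

v_17(4335/2) = 2, so a_0 = ... = a_1 = 0. Factor out: x = 17^2 · u with u = 15/2 a unit in ℤ_17. Expand u iteratively via a_{v+i} = u_i mod 17, u_{i+1} = (u_i − a_{v+i})/17:
  u_0 = 15/2;  a_2 = 16;  u_1 = (u_0 − 16)/17 = -1/2
  u_1 = -1/2;  a_3 = 8;  u_2 = (u_1 − 8)/17 = -1/2
Digits: (0, 0, 16, 8).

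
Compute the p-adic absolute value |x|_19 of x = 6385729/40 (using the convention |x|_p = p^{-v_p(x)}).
|6385729/40|_19 = 1/130321

Step 1 — compute v_19(x) by factoring powers of 19 out of the numerator and denominator: v_19(6385729/40) = 4. Step 2 — apply |x|_p = p^{-v_p(x)} = 19^{-4} = 1/130321.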